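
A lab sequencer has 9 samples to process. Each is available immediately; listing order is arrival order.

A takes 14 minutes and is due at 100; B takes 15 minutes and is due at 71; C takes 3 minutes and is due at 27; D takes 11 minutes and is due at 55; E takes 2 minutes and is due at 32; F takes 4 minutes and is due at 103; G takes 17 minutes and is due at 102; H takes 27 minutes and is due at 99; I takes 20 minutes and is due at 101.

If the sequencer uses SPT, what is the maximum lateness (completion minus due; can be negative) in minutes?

14

SPT (increasing processing time): E C F D A B G I H.
E: 0→2, due 32, lateness -30
C: 2→5, due 27, lateness -22
F: 5→9, due 103, lateness -94
D: 9→20, due 55, lateness -35
A: 20→34, due 100, lateness -66
B: 34→49, due 71, lateness -22
G: 49→66, due 102, lateness -36
I: 66→86, due 101, lateness -15
H: 86→113, due 99, lateness 14
Maximum = 14.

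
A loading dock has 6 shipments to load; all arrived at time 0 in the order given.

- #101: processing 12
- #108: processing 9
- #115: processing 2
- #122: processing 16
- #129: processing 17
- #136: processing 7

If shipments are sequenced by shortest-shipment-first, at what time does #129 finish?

SPT (increasing processing time): #115 #136 #108 #101 #122 #129.
#115: 0→2
#136: 2→9
#108: 9→18
#101: 18→30
#122: 30→46
#129: 46→63

63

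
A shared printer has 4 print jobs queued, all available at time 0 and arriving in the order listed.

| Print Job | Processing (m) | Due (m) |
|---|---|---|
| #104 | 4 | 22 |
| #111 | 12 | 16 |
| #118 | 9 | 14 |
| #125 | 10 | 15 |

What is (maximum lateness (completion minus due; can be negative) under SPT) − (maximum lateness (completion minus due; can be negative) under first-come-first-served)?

-1

SPT (increasing processing time): #104 #118 #125 #111.
#104: 0→4, due 22, lateness -18
#118: 4→13, due 14, lateness -1
#125: 13→23, due 15, lateness 8
#111: 23→35, due 16, lateness 19
Maximum = 19.
FIFO (arrival order): #104 #111 #118 #125.
#104: 0→4, due 22, lateness -18
#111: 4→16, due 16, lateness 0
#118: 16→25, due 14, lateness 11
#125: 25→35, due 15, lateness 20
Maximum = 20.
Difference = 19 − 20 = -1.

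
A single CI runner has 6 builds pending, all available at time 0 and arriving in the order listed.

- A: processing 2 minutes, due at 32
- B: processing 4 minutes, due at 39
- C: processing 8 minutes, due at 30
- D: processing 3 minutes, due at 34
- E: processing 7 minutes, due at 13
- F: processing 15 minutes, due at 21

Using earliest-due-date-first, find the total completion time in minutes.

165

EDD (increasing due date): E F C A D B.
E: 0→7
F: 7→22
C: 22→30
A: 30→32
D: 32→35
B: 35→39
Sum = 7+22+30+32+35+39 = 165.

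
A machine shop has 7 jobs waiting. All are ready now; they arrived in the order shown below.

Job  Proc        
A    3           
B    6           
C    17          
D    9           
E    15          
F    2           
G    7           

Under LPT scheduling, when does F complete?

LPT (decreasing processing time): C E D G B A F.
C: 0→17
E: 17→32
D: 32→41
G: 41→48
B: 48→54
A: 54→57
F: 57→59

59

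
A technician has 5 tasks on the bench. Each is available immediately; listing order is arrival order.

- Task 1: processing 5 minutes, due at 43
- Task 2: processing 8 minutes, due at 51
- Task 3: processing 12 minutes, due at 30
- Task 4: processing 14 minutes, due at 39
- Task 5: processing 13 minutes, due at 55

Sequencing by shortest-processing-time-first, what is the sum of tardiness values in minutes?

SPT (increasing processing time): Task 1 Task 2 Task 3 Task 5 Task 4.
Task 1: 0→5, due 43, tardiness 0
Task 2: 5→13, due 51, tardiness 0
Task 3: 13→25, due 30, tardiness 0
Task 5: 25→38, due 55, tardiness 0
Task 4: 38→52, due 39, tardiness 13
Sum = 0+0+0+0+13 = 13.

13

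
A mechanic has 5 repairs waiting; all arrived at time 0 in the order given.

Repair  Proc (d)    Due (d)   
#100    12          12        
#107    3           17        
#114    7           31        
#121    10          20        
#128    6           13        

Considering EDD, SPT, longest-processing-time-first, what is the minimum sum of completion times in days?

EDD (increasing due date): #100 #128 #107 #121 #114.
#100: 0→12
#128: 12→18
#107: 18→21
#121: 21→31
#114: 31→38
Sum = 12+18+21+31+38 = 120.
SPT (increasing processing time): #107 #128 #114 #121 #100.
#107: 0→3
#128: 3→9
#114: 9→16
#121: 16→26
#100: 26→38
Sum = 3+9+16+26+38 = 92.
LPT (decreasing processing time): #100 #121 #114 #128 #107.
#100: 0→12
#121: 12→22
#114: 22→29
#128: 29→35
#107: 35→38
Sum = 12+22+29+35+38 = 136.
EDD 120, SPT 92, LPT 136 → minimum 92.

92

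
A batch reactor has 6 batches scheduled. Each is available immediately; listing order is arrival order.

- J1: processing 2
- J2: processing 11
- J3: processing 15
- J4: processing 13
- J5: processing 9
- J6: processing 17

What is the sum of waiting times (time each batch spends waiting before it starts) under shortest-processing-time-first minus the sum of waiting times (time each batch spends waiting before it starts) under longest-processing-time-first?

-95

SPT (increasing processing time): J1 J5 J2 J4 J3 J6.
J1: waits 0, runs 0→2
J5: waits 2, runs 2→11
J2: waits 11, runs 11→22
J4: waits 22, runs 22→35
J3: waits 35, runs 35→50
J6: waits 50, runs 50→67
Sum = 0+2+11+22+35+50 = 120.
LPT (decreasing processing time): J6 J3 J4 J2 J5 J1.
J6: waits 0, runs 0→17
J3: waits 17, runs 17→32
J4: waits 32, runs 32→45
J2: waits 45, runs 45→56
J5: waits 56, runs 56→65
J1: waits 65, runs 65→67
Sum = 0+17+32+45+56+65 = 215.
Difference = 120 − 215 = -95.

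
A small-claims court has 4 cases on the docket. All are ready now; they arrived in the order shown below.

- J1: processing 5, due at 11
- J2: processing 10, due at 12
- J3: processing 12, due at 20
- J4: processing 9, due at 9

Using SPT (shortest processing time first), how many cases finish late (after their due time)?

SPT (increasing processing time): J1 J4 J2 J3.
J1: 0→5, due 11, tardiness 0
J4: 5→14, due 9, tardiness 5
J2: 14→24, due 12, tardiness 12
J3: 24→36, due 20, tardiness 16
Late cases: 3.

3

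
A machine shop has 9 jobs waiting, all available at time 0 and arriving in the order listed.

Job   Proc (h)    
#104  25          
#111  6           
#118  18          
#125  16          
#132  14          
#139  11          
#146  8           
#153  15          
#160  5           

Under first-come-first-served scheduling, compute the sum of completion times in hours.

668

FIFO (arrival order): #104 #111 #118 #125 #132 #139 #146 #153 #160.
#104: 0→25
#111: 25→31
#118: 31→49
#125: 49→65
#132: 65→79
#139: 79→90
#146: 90→98
#153: 98→113
#160: 113→118
Sum = 25+31+49+65+79+90+98+113+118 = 668.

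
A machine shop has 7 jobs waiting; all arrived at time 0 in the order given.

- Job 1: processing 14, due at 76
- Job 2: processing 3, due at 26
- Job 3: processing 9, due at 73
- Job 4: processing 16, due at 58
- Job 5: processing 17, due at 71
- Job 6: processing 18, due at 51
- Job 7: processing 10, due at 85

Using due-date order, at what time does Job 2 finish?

EDD (increasing due date): Job 2 Job 6 Job 4 Job 5 Job 3 Job 1 Job 7.
Job 2: 0→3

3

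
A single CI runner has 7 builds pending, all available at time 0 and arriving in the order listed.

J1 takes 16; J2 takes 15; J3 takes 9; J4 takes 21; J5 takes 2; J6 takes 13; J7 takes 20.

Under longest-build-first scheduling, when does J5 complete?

96

LPT (decreasing processing time): J4 J7 J1 J2 J6 J3 J5.
J4: 0→21
J7: 21→41
J1: 41→57
J2: 57→72
J6: 72→85
J3: 85→94
J5: 94→96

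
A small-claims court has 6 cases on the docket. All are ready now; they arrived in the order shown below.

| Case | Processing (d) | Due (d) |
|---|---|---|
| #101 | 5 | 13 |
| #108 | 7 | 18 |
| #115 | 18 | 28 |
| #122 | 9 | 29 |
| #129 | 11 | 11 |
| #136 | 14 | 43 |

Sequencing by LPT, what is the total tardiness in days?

147

LPT (decreasing processing time): #115 #136 #129 #122 #108 #101.
#115: 0→18, due 28, tardiness 0
#136: 18→32, due 43, tardiness 0
#129: 32→43, due 11, tardiness 32
#122: 43→52, due 29, tardiness 23
#108: 52→59, due 18, tardiness 41
#101: 59→64, due 13, tardiness 51
Sum = 0+0+32+23+41+51 = 147.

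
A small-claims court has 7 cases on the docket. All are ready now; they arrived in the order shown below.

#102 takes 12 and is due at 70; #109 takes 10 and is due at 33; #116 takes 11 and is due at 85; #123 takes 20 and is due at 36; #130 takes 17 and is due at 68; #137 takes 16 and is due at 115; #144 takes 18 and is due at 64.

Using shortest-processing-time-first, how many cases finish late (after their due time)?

SPT (increasing processing time): #109 #116 #102 #137 #130 #144 #123.
#109: 0→10, due 33, tardiness 0
#116: 10→21, due 85, tardiness 0
#102: 21→33, due 70, tardiness 0
#137: 33→49, due 115, tardiness 0
#130: 49→66, due 68, tardiness 0
#144: 66→84, due 64, tardiness 20
#123: 84→104, due 36, tardiness 68
Late cases: 2.

2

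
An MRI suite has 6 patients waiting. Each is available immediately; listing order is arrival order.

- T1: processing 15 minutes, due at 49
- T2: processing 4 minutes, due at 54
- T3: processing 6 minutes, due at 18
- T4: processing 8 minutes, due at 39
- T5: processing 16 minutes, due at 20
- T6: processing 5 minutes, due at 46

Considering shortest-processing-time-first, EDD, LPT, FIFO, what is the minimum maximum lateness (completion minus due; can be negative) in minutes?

2

SPT (increasing processing time): T2 T6 T3 T4 T1 T5.
T2: 0→4, due 54, lateness -50
T6: 4→9, due 46, lateness -37
T3: 9→15, due 18, lateness -3
T4: 15→23, due 39, lateness -16
T1: 23→38, due 49, lateness -11
T5: 38→54, due 20, lateness 34
Maximum = 34.
EDD (increasing due date): T3 T5 T4 T6 T1 T2.
T3: 0→6, due 18, lateness -12
T5: 6→22, due 20, lateness 2
T4: 22→30, due 39, lateness -9
T6: 30→35, due 46, lateness -11
T1: 35→50, due 49, lateness 1
T2: 50→54, due 54, lateness 0
Maximum = 2.
LPT (decreasing processing time): T5 T1 T4 T3 T6 T2.
T5: 0→16, due 20, lateness -4
T1: 16→31, due 49, lateness -18
T4: 31→39, due 39, lateness 0
T3: 39→45, due 18, lateness 27
T6: 45→50, due 46, lateness 4
T2: 50→54, due 54, lateness 0
Maximum = 27.
FIFO (arrival order): T1 T2 T3 T4 T5 T6.
T1: 0→15, due 49, lateness -34
T2: 15→19, due 54, lateness -35
T3: 19→25, due 18, lateness 7
T4: 25→33, due 39, lateness -6
T5: 33→49, due 20, lateness 29
T6: 49→54, due 46, lateness 8
Maximum = 29.
SPT 34, EDD 2, LPT 27, FIFO 29 → minimum 2.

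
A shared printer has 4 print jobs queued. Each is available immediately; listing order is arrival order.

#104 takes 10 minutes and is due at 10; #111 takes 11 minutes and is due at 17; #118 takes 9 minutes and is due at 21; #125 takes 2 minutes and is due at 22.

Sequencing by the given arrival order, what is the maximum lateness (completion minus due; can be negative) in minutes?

10

FIFO (arrival order): #104 #111 #118 #125.
#104: 0→10, due 10, lateness 0
#111: 10→21, due 17, lateness 4
#118: 21→30, due 21, lateness 9
#125: 30→32, due 22, lateness 10
Maximum = 10.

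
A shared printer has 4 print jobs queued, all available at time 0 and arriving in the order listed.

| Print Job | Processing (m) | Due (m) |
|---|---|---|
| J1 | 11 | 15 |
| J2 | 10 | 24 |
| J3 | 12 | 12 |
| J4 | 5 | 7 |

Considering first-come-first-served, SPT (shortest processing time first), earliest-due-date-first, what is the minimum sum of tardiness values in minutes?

FIFO (arrival order): J1 J2 J3 J4.
J1: 0→11, due 15, tardiness 0
J2: 11→21, due 24, tardiness 0
J3: 21→33, due 12, tardiness 21
J4: 33→38, due 7, tardiness 31
Sum = 0+0+21+31 = 52.
SPT (increasing processing time): J4 J2 J1 J3.
J4: 0→5, due 7, tardiness 0
J2: 5→15, due 24, tardiness 0
J1: 15→26, due 15, tardiness 11
J3: 26→38, due 12, tardiness 26
Sum = 0+0+11+26 = 37.
EDD (increasing due date): J4 J3 J1 J2.
J4: 0→5, due 7, tardiness 0
J3: 5→17, due 12, tardiness 5
J1: 17→28, due 15, tardiness 13
J2: 28→38, due 24, tardiness 14
Sum = 0+5+13+14 = 32.
FIFO 52, SPT 37, EDD 32 → minimum 32.

32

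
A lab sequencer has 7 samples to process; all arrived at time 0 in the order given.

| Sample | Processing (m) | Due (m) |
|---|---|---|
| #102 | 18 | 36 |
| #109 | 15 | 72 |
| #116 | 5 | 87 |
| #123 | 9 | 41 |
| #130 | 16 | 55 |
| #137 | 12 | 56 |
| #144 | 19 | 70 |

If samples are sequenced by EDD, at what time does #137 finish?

55

EDD (increasing due date): #102 #123 #130 #137 #144 #109 #116.
#102: 0→18
#123: 18→27
#130: 27→43
#137: 43→55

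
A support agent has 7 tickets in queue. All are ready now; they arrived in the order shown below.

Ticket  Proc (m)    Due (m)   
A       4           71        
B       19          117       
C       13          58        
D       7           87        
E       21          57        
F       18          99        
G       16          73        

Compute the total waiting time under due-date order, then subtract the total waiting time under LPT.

EDD (increasing due date): E C A G D F B.
E: waits 0, runs 0→21
C: waits 21, runs 21→34
A: waits 34, runs 34→38
G: waits 38, runs 38→54
D: waits 54, runs 54→61
F: waits 61, runs 61→79
B: waits 79, runs 79→98
Sum = 0+21+34+38+54+61+79 = 287.
LPT (decreasing processing time): E B F G C D A.
E: waits 0, runs 0→21
B: waits 21, runs 21→40
F: waits 40, runs 40→58
G: waits 58, runs 58→74
C: waits 74, runs 74→87
D: waits 87, runs 87→94
A: waits 94, runs 94→98
Sum = 0+21+40+58+74+87+94 = 374.
Difference = 287 − 374 = -87.

-87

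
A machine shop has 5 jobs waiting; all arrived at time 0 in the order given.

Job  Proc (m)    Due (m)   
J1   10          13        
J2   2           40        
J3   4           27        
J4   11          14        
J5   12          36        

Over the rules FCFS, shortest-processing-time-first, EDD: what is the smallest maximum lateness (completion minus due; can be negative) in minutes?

FIFO (arrival order): J1 J2 J3 J4 J5.
J1: 0→10, due 13, lateness -3
J2: 10→12, due 40, lateness -28
J3: 12→16, due 27, lateness -11
J4: 16→27, due 14, lateness 13
J5: 27→39, due 36, lateness 3
Maximum = 13.
SPT (increasing processing time): J2 J3 J1 J4 J5.
J2: 0→2, due 40, lateness -38
J3: 2→6, due 27, lateness -21
J1: 6→16, due 13, lateness 3
J4: 16→27, due 14, lateness 13
J5: 27→39, due 36, lateness 3
Maximum = 13.
EDD (increasing due date): J1 J4 J3 J5 J2.
J1: 0→10, due 13, lateness -3
J4: 10→21, due 14, lateness 7
J3: 21→25, due 27, lateness -2
J5: 25→37, due 36, lateness 1
J2: 37→39, due 40, lateness -1
Maximum = 7.
FIFO 13, SPT 13, EDD 7 → minimum 7.

7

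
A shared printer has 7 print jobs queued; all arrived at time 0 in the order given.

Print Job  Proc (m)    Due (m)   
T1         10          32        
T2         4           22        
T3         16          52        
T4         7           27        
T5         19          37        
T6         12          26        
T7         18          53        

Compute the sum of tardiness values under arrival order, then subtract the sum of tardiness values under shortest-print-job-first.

FIFO (arrival order): T1 T2 T3 T4 T5 T6 T7.
T1: 0→10, due 32, tardiness 0
T2: 10→14, due 22, tardiness 0
T3: 14→30, due 52, tardiness 0
T4: 30→37, due 27, tardiness 10
T5: 37→56, due 37, tardiness 19
T6: 56→68, due 26, tardiness 42
T7: 68→86, due 53, tardiness 33
Sum = 0+0+0+10+19+42+33 = 104.
SPT (increasing processing time): T2 T4 T1 T6 T3 T7 T5.
T2: 0→4, due 22, tardiness 0
T4: 4→11, due 27, tardiness 0
T1: 11→21, due 32, tardiness 0
T6: 21→33, due 26, tardiness 7
T3: 33→49, due 52, tardiness 0
T7: 49→67, due 53, tardiness 14
T5: 67→86, due 37, tardiness 49
Sum = 0+0+0+7+0+14+49 = 70.
Difference = 104 − 70 = 34.

34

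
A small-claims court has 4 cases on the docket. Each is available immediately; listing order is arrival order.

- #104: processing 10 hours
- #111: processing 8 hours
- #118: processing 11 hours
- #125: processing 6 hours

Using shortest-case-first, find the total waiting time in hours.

SPT (increasing processing time): #125 #111 #104 #118.
#125: waits 0, runs 0→6
#111: waits 6, runs 6→14
#104: waits 14, runs 14→24
#118: waits 24, runs 24→35
Sum = 0+6+14+24 = 44.

44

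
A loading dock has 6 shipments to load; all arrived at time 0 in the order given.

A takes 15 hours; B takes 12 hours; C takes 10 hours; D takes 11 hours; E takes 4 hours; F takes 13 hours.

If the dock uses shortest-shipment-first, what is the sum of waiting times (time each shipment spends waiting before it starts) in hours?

130

SPT (increasing processing time): E C D B F A.
E: waits 0, runs 0→4
C: waits 4, runs 4→14
D: waits 14, runs 14→25
B: waits 25, runs 25→37
F: waits 37, runs 37→50
A: waits 50, runs 50→65
Sum = 0+4+14+25+37+50 = 130.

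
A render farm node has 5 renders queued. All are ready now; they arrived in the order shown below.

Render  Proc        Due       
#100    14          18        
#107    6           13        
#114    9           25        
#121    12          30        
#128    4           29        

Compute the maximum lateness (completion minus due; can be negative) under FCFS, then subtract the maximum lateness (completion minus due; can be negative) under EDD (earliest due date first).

1

FIFO (arrival order): #100 #107 #114 #121 #128.
#100: 0→14, due 18, lateness -4
#107: 14→20, due 13, lateness 7
#114: 20→29, due 25, lateness 4
#121: 29→41, due 30, lateness 11
#128: 41→45, due 29, lateness 16
Maximum = 16.
EDD (increasing due date): #107 #100 #114 #128 #121.
#107: 0→6, due 13, lateness -7
#100: 6→20, due 18, lateness 2
#114: 20→29, due 25, lateness 4
#128: 29→33, due 29, lateness 4
#121: 33→45, due 30, lateness 15
Maximum = 15.
Difference = 16 − 15 = 1.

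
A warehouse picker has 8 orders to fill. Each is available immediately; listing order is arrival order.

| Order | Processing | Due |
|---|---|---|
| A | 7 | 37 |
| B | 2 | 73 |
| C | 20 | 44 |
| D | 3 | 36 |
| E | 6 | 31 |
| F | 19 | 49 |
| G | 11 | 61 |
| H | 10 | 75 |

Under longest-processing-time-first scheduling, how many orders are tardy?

LPT (decreasing processing time): C F G H A E D B.
C: 0→20, due 44, tardiness 0
F: 20→39, due 49, tardiness 0
G: 39→50, due 61, tardiness 0
H: 50→60, due 75, tardiness 0
A: 60→67, due 37, tardiness 30
E: 67→73, due 31, tardiness 42
D: 73→76, due 36, tardiness 40
B: 76→78, due 73, tardiness 5
Late orders: 4.

4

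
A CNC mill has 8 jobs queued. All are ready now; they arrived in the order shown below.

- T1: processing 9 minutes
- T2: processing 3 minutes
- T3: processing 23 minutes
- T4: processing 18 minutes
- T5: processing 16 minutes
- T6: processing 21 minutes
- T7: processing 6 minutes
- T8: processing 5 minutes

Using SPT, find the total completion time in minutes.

323

SPT (increasing processing time): T2 T8 T7 T1 T5 T4 T6 T3.
T2: 0→3
T8: 3→8
T7: 8→14
T1: 14→23
T5: 23→39
T4: 39→57
T6: 57→78
T3: 78→101
Sum = 3+8+14+23+39+57+78+101 = 323.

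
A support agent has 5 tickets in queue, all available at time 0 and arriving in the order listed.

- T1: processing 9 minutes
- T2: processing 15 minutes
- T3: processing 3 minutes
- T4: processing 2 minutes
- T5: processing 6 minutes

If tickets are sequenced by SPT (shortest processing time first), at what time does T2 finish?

SPT (increasing processing time): T4 T3 T5 T1 T2.
T4: 0→2
T3: 2→5
T5: 5→11
T1: 11→20
T2: 20→35

35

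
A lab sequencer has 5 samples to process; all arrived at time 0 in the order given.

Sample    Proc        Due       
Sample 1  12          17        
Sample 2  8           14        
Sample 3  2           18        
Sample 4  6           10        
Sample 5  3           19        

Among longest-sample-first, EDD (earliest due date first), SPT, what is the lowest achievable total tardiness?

20

LPT (decreasing processing time): Sample 1 Sample 2 Sample 4 Sample 5 Sample 3.
Sample 1: 0→12, due 17, tardiness 0
Sample 2: 12→20, due 14, tardiness 6
Sample 4: 20→26, due 10, tardiness 16
Sample 5: 26→29, due 19, tardiness 10
Sample 3: 29→31, due 18, tardiness 13
Sum = 0+6+16+10+13 = 45.
EDD (increasing due date): Sample 4 Sample 2 Sample 1 Sample 3 Sample 5.
Sample 4: 0→6, due 10, tardiness 0
Sample 2: 6→14, due 14, tardiness 0
Sample 1: 14→26, due 17, tardiness 9
Sample 3: 26→28, due 18, tardiness 10
Sample 5: 28→31, due 19, tardiness 12
Sum = 0+0+9+10+12 = 31.
SPT (increasing processing time): Sample 3 Sample 5 Sample 4 Sample 2 Sample 1.
Sample 3: 0→2, due 18, tardiness 0
Sample 5: 2→5, due 19, tardiness 0
Sample 4: 5→11, due 10, tardiness 1
Sample 2: 11→19, due 14, tardiness 5
Sample 1: 19→31, due 17, tardiness 14
Sum = 0+0+1+5+14 = 20.
LPT 45, EDD 31, SPT 20 → minimum 20.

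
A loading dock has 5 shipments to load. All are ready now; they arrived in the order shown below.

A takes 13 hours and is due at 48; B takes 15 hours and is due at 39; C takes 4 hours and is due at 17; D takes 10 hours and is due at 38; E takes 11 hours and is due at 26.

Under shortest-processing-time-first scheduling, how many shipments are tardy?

1

SPT (increasing processing time): C D E A B.
C: 0→4, due 17, tardiness 0
D: 4→14, due 38, tardiness 0
E: 14→25, due 26, tardiness 0
A: 25→38, due 48, tardiness 0
B: 38→53, due 39, tardiness 14
Late shipments: 1.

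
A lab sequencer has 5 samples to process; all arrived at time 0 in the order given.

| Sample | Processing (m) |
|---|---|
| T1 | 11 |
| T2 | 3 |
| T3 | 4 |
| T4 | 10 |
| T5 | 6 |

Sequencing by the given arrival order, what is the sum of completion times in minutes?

105

FIFO (arrival order): T1 T2 T3 T4 T5.
T1: 0→11
T2: 11→14
T3: 14→18
T4: 18→28
T5: 28→34
Sum = 11+14+18+28+34 = 105.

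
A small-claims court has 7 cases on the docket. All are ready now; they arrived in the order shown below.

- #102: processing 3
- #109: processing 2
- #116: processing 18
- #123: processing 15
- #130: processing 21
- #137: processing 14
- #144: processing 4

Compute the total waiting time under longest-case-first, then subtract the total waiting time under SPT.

196

LPT (decreasing processing time): #130 #116 #123 #137 #144 #102 #109.
#130: waits 0, runs 0→21
#116: waits 21, runs 21→39
#123: waits 39, runs 39→54
#137: waits 54, runs 54→68
#144: waits 68, runs 68→72
#102: waits 72, runs 72→75
#109: waits 75, runs 75→77
Sum = 0+21+39+54+68+72+75 = 329.
SPT (increasing processing time): #109 #102 #144 #137 #123 #116 #130.
#109: waits 0, runs 0→2
#102: waits 2, runs 2→5
#144: waits 5, runs 5→9
#137: waits 9, runs 9→23
#123: waits 23, runs 23→38
#116: waits 38, runs 38→56
#130: waits 56, runs 56→77
Sum = 0+2+5+9+23+38+56 = 133.
Difference = 329 − 133 = 196.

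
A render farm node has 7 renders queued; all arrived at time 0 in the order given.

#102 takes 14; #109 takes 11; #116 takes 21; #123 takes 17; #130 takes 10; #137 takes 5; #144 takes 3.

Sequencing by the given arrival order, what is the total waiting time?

FIFO (arrival order): #102 #109 #116 #123 #130 #137 #144.
#102: waits 0, runs 0→14
#109: waits 14, runs 14→25
#116: waits 25, runs 25→46
#123: waits 46, runs 46→63
#130: waits 63, runs 63→73
#137: waits 73, runs 73→78
#144: waits 78, runs 78→81
Sum = 0+14+25+46+63+73+78 = 299.

299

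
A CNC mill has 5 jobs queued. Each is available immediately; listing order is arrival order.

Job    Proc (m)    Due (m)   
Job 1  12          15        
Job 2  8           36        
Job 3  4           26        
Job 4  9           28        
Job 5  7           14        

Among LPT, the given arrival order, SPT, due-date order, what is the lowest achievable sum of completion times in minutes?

102

LPT (decreasing processing time): Job 1 Job 4 Job 2 Job 5 Job 3.
Job 1: 0→12
Job 4: 12→21
Job 2: 21→29
Job 5: 29→36
Job 3: 36→40
Sum = 12+21+29+36+40 = 138.
FIFO (arrival order): Job 1 Job 2 Job 3 Job 4 Job 5.
Job 1: 0→12
Job 2: 12→20
Job 3: 20→24
Job 4: 24→33
Job 5: 33→40
Sum = 12+20+24+33+40 = 129.
SPT (increasing processing time): Job 3 Job 5 Job 2 Job 4 Job 1.
Job 3: 0→4
Job 5: 4→11
Job 2: 11→19
Job 4: 19→28
Job 1: 28→40
Sum = 4+11+19+28+40 = 102.
EDD (increasing due date): Job 5 Job 1 Job 3 Job 4 Job 2.
Job 5: 0→7
Job 1: 7→19
Job 3: 19→23
Job 4: 23→32
Job 2: 32→40
Sum = 7+19+23+32+40 = 121.
LPT 138, FIFO 129, SPT 102, EDD 121 → minimum 102.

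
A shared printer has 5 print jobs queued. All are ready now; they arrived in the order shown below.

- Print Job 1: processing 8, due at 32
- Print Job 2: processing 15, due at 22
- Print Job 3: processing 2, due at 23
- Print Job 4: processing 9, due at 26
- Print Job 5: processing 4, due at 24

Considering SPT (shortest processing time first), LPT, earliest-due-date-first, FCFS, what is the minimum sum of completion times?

83

SPT (increasing processing time): Print Job 3 Print Job 5 Print Job 1 Print Job 4 Print Job 2.
Print Job 3: 0→2
Print Job 5: 2→6
Print Job 1: 6→14
Print Job 4: 14→23
Print Job 2: 23→38
Sum = 2+6+14+23+38 = 83.
LPT (decreasing processing time): Print Job 2 Print Job 4 Print Job 1 Print Job 5 Print Job 3.
Print Job 2: 0→15
Print Job 4: 15→24
Print Job 1: 24→32
Print Job 5: 32→36
Print Job 3: 36→38
Sum = 15+24+32+36+38 = 145.
EDD (increasing due date): Print Job 2 Print Job 3 Print Job 5 Print Job 4 Print Job 1.
Print Job 2: 0→15
Print Job 3: 15→17
Print Job 5: 17→21
Print Job 4: 21→30
Print Job 1: 30→38
Sum = 15+17+21+30+38 = 121.
FIFO (arrival order): Print Job 1 Print Job 2 Print Job 3 Print Job 4 Print Job 5.
Print Job 1: 0→8
Print Job 2: 8→23
Print Job 3: 23→25
Print Job 4: 25→34
Print Job 5: 34→38
Sum = 8+23+25+34+38 = 128.
SPT 83, LPT 145, EDD 121, FIFO 128 → minimum 83.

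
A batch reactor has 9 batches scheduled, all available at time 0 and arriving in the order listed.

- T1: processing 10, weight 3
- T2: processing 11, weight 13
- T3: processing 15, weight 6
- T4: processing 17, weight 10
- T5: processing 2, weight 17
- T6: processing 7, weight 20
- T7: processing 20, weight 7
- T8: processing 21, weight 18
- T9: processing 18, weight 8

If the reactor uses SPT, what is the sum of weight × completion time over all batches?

5069

SPT (increasing processing time): T5 T6 T1 T2 T3 T4 T9 T7 T8.
T5: finishes 2, weight 17, w·C = 34
T6: finishes 9, weight 20, w·C = 180
T1: finishes 19, weight 3, w·C = 57
T2: finishes 30, weight 13, w·C = 390
T3: finishes 45, weight 6, w·C = 270
T4: finishes 62, weight 10, w·C = 620
T9: finishes 80, weight 8, w·C = 640
T7: finishes 100, weight 7, w·C = 700
T8: finishes 121, weight 18, w·C = 2178
Sum = 34+180+57+390+270+620+640+700+2178 = 5069.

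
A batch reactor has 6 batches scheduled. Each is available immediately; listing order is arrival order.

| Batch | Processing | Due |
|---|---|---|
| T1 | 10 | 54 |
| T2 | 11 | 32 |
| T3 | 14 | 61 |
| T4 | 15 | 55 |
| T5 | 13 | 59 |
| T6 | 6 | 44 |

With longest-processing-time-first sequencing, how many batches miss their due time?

LPT (decreasing processing time): T4 T3 T5 T2 T1 T6.
T4: 0→15, due 55, tardiness 0
T3: 15→29, due 61, tardiness 0
T5: 29→42, due 59, tardiness 0
T2: 42→53, due 32, tardiness 21
T1: 53→63, due 54, tardiness 9
T6: 63→69, due 44, tardiness 25
Late batches: 3.

3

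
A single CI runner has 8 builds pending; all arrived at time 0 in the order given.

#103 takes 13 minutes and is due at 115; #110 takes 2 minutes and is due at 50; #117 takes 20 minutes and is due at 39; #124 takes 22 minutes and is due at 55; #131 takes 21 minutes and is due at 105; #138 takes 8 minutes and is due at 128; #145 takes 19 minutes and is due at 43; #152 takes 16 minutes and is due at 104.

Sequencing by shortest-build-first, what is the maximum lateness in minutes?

66

SPT (increasing processing time): #110 #138 #103 #152 #145 #117 #131 #124.
#110: 0→2, due 50, lateness -48
#138: 2→10, due 128, lateness -118
#103: 10→23, due 115, lateness -92
#152: 23→39, due 104, lateness -65
#145: 39→58, due 43, lateness 15
#117: 58→78, due 39, lateness 39
#131: 78→99, due 105, lateness -6
#124: 99→121, due 55, lateness 66
Maximum = 66.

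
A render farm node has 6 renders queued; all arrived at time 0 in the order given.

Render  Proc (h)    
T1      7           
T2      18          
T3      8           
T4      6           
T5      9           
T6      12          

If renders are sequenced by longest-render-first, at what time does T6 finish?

LPT (decreasing processing time): T2 T6 T5 T3 T1 T4.
T2: 0→18
T6: 18→30

30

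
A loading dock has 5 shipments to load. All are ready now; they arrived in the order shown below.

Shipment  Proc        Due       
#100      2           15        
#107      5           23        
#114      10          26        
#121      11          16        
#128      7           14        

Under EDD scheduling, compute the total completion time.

96

EDD (increasing due date): #128 #100 #121 #107 #114.
#128: 0→7
#100: 7→9
#121: 9→20
#107: 20→25
#114: 25→35
Sum = 7+9+20+25+35 = 96.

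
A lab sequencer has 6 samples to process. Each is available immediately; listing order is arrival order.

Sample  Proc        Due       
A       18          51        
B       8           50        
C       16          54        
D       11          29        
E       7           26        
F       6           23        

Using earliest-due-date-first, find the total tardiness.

12

EDD (increasing due date): F E D B A C.
F: 0→6, due 23, tardiness 0
E: 6→13, due 26, tardiness 0
D: 13→24, due 29, tardiness 0
B: 24→32, due 50, tardiness 0
A: 32→50, due 51, tardiness 0
C: 50→66, due 54, tardiness 12
Sum = 0+0+0+0+0+12 = 12.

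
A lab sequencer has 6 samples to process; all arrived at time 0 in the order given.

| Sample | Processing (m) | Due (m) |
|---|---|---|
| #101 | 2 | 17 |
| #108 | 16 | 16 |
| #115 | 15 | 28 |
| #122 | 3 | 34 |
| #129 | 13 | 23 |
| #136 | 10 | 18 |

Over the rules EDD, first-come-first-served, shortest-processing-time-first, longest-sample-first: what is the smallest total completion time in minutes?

152

EDD (increasing due date): #108 #101 #136 #129 #115 #122.
#108: 0→16
#101: 16→18
#136: 18→28
#129: 28→41
#115: 41→56
#122: 56→59
Sum = 16+18+28+41+56+59 = 218.
FIFO (arrival order): #101 #108 #115 #122 #129 #136.
#101: 0→2
#108: 2→18
#115: 18→33
#122: 33→36
#129: 36→49
#136: 49→59
Sum = 2+18+33+36+49+59 = 197.
SPT (increasing processing time): #101 #122 #136 #129 #115 #108.
#101: 0→2
#122: 2→5
#136: 5→15
#129: 15→28
#115: 28→43
#108: 43→59
Sum = 2+5+15+28+43+59 = 152.
LPT (decreasing processing time): #108 #115 #129 #136 #122 #101.
#108: 0→16
#115: 16→31
#129: 31→44
#136: 44→54
#122: 54→57
#101: 57→59
Sum = 16+31+44+54+57+59 = 261.
EDD 218, FIFO 197, SPT 152, LPT 261 → minimum 152.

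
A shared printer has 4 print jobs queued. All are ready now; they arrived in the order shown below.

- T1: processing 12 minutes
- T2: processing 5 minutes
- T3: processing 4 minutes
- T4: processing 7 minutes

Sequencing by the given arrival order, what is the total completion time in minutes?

78

FIFO (arrival order): T1 T2 T3 T4.
T1: 0→12
T2: 12→17
T3: 17→21
T4: 21→28
Sum = 12+17+21+28 = 78.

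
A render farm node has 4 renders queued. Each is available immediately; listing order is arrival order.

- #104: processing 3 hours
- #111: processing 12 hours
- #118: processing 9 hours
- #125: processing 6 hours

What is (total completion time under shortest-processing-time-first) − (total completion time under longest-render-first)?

SPT (increasing processing time): #104 #125 #118 #111.
#104: 0→3
#125: 3→9
#118: 9→18
#111: 18→30
Sum = 3+9+18+30 = 60.
LPT (decreasing processing time): #111 #118 #125 #104.
#111: 0→12
#118: 12→21
#125: 21→27
#104: 27→30
Sum = 12+21+27+30 = 90.
Difference = 60 − 90 = -30.

-30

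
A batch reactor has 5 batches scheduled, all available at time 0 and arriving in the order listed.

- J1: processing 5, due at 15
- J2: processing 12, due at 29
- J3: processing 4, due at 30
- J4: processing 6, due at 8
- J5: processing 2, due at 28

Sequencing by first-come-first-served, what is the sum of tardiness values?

20

FIFO (arrival order): J1 J2 J3 J4 J5.
J1: 0→5, due 15, tardiness 0
J2: 5→17, due 29, tardiness 0
J3: 17→21, due 30, tardiness 0
J4: 21→27, due 8, tardiness 19
J5: 27→29, due 28, tardiness 1
Sum = 0+0+0+19+1 = 20.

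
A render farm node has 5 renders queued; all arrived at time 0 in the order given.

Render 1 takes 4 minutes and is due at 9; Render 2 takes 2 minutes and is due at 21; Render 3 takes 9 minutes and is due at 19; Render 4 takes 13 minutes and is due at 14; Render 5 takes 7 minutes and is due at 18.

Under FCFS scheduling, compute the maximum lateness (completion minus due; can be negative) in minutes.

FIFO (arrival order): Render 1 Render 2 Render 3 Render 4 Render 5.
Render 1: 0→4, due 9, lateness -5
Render 2: 4→6, due 21, lateness -15
Render 3: 6→15, due 19, lateness -4
Render 4: 15→28, due 14, lateness 14
Render 5: 28→35, due 18, lateness 17
Maximum = 17.

17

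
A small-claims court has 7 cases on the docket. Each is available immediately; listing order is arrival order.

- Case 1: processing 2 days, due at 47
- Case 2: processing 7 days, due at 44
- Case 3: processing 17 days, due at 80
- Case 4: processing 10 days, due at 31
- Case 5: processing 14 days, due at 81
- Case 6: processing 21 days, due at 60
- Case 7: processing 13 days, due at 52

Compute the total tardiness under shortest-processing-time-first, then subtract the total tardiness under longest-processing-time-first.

-108

SPT (increasing processing time): Case 1 Case 2 Case 4 Case 7 Case 5 Case 3 Case 6.
Case 1: 0→2, due 47, tardiness 0
Case 2: 2→9, due 44, tardiness 0
Case 4: 9→19, due 31, tardiness 0
Case 7: 19→32, due 52, tardiness 0
Case 5: 32→46, due 81, tardiness 0
Case 3: 46→63, due 80, tardiness 0
Case 6: 63→84, due 60, tardiness 24
Sum = 0+0+0+0+0+0+24 = 24.
LPT (decreasing processing time): Case 6 Case 3 Case 5 Case 7 Case 4 Case 2 Case 1.
Case 6: 0→21, due 60, tardiness 0
Case 3: 21→38, due 80, tardiness 0
Case 5: 38→52, due 81, tardiness 0
Case 7: 52→65, due 52, tardiness 13
Case 4: 65→75, due 31, tardiness 44
Case 2: 75→82, due 44, tardiness 38
Case 1: 82→84, due 47, tardiness 37
Sum = 0+0+0+13+44+38+37 = 132.
Difference = 24 − 132 = -108.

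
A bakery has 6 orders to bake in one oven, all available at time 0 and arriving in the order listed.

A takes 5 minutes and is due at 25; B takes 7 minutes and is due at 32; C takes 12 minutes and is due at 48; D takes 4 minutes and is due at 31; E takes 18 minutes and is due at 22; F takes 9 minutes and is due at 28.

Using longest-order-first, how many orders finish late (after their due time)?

LPT (decreasing processing time): E C F B A D.
E: 0→18, due 22, tardiness 0
C: 18→30, due 48, tardiness 0
F: 30→39, due 28, tardiness 11
B: 39→46, due 32, tardiness 14
A: 46→51, due 25, tardiness 26
D: 51→55, due 31, tardiness 24
Late orders: 4.

4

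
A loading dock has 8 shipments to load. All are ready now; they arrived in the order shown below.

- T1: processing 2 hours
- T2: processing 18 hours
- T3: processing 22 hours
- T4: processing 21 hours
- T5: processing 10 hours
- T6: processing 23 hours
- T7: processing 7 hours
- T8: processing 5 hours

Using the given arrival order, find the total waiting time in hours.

399

FIFO (arrival order): T1 T2 T3 T4 T5 T6 T7 T8.
T1: waits 0, runs 0→2
T2: waits 2, runs 2→20
T3: waits 20, runs 20→42
T4: waits 42, runs 42→63
T5: waits 63, runs 63→73
T6: waits 73, runs 73→96
T7: waits 96, runs 96→103
T8: waits 103, runs 103→108
Sum = 0+2+20+42+63+73+96+103 = 399.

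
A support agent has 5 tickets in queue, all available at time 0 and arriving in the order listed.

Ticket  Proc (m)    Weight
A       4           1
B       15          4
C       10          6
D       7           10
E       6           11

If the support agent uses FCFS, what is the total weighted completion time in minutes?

FIFO (arrival order): A B C D E.
A: finishes 4, weight 1, w·C = 4
B: finishes 19, weight 4, w·C = 76
C: finishes 29, weight 6, w·C = 174
D: finishes 36, weight 10, w·C = 360
E: finishes 42, weight 11, w·C = 462
Sum = 4+76+174+360+462 = 1076.

1076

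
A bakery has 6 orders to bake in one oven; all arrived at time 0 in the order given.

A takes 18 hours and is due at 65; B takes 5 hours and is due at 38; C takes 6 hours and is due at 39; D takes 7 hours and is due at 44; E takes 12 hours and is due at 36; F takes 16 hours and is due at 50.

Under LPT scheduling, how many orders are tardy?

LPT (decreasing processing time): A F E D C B.
A: 0→18, due 65, tardiness 0
F: 18→34, due 50, tardiness 0
E: 34→46, due 36, tardiness 10
D: 46→53, due 44, tardiness 9
C: 53→59, due 39, tardiness 20
B: 59→64, due 38, tardiness 26
Late orders: 4.

4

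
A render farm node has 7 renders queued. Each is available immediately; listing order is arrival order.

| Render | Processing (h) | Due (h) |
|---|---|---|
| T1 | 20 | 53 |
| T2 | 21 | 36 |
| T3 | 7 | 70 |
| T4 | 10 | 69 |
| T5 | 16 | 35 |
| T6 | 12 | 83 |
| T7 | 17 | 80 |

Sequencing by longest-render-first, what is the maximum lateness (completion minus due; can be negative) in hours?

LPT (decreasing processing time): T2 T1 T7 T5 T6 T4 T3.
T2: 0→21, due 36, lateness -15
T1: 21→41, due 53, lateness -12
T7: 41→58, due 80, lateness -22
T5: 58→74, due 35, lateness 39
T6: 74→86, due 83, lateness 3
T4: 86→96, due 69, lateness 27
T3: 96→103, due 70, lateness 33
Maximum = 39.

39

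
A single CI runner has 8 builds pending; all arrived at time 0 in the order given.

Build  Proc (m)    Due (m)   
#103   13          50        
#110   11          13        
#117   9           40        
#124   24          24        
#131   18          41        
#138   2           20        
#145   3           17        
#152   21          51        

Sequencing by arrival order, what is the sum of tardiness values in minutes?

248

FIFO (arrival order): #103 #110 #117 #124 #131 #138 #145 #152.
#103: 0→13, due 50, tardiness 0
#110: 13→24, due 13, tardiness 11
#117: 24→33, due 40, tardiness 0
#124: 33→57, due 24, tardiness 33
#131: 57→75, due 41, tardiness 34
#138: 75→77, due 20, tardiness 57
#145: 77→80, due 17, tardiness 63
#152: 80→101, due 51, tardiness 50
Sum = 0+11+0+33+34+57+63+50 = 248.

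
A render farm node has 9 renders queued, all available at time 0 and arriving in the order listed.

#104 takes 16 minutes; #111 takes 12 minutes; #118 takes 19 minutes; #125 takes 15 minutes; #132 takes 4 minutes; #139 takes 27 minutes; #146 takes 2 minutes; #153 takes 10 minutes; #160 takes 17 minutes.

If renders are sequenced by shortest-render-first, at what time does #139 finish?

122

SPT (increasing processing time): #146 #132 #153 #111 #125 #104 #160 #118 #139.
#146: 0→2
#132: 2→6
#153: 6→16
#111: 16→28
#125: 28→43
#104: 43→59
#160: 59→76
#118: 76→95
#139: 95→122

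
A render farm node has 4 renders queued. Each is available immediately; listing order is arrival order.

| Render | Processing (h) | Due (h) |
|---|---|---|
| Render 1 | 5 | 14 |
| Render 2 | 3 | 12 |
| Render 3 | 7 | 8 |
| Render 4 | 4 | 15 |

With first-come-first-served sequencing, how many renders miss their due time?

FIFO (arrival order): Render 1 Render 2 Render 3 Render 4.
Render 1: 0→5, due 14, tardiness 0
Render 2: 5→8, due 12, tardiness 0
Render 3: 8→15, due 8, tardiness 7
Render 4: 15→19, due 15, tardiness 4
Late renders: 2.

2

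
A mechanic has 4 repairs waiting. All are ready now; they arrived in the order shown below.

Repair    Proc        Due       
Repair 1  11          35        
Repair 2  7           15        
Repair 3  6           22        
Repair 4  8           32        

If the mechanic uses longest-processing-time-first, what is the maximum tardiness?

11

LPT (decreasing processing time): Repair 1 Repair 4 Repair 2 Repair 3.
Repair 1: 0→11, due 35, tardiness 0
Repair 4: 11→19, due 32, tardiness 0
Repair 2: 19→26, due 15, tardiness 11
Repair 3: 26→32, due 22, tardiness 10
Maximum = 11.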